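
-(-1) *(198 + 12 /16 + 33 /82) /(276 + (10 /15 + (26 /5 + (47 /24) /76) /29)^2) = 571156546233600 /793607300536481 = 0.72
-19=-19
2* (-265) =-530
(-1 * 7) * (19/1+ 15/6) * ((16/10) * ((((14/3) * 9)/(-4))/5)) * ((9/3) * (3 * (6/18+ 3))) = 75852/5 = 15170.40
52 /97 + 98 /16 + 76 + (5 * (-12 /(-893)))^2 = 51155159705 /618820424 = 82.67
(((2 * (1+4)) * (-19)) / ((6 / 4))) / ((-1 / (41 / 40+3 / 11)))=10849 / 66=164.38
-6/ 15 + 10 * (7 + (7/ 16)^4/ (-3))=34149767/ 491520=69.48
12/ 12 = 1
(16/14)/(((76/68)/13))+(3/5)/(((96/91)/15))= 92885/4256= 21.82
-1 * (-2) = 2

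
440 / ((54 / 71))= 15620 / 27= 578.52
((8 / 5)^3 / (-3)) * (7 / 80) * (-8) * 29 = 51968 / 1875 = 27.72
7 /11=0.64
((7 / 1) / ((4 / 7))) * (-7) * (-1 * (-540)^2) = 25004700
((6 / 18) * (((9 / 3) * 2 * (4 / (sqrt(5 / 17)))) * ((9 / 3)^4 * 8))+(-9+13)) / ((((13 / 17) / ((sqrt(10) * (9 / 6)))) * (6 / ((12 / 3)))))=68 * sqrt(10) / 13+88128 * sqrt(34) / 13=39545.01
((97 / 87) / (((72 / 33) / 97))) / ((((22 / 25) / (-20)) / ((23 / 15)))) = -5410175 / 3132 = -1727.39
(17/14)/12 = 17/168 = 0.10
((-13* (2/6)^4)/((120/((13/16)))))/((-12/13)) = 2197/1866240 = 0.00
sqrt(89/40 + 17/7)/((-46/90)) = -9 * sqrt(91210)/644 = -4.22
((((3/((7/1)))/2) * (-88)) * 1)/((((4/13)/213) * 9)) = -10153/7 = -1450.43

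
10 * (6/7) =60/7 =8.57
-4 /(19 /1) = -4 /19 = -0.21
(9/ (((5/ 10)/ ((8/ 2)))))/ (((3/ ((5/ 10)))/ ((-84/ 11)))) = -1008/ 11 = -91.64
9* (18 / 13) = 162 / 13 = 12.46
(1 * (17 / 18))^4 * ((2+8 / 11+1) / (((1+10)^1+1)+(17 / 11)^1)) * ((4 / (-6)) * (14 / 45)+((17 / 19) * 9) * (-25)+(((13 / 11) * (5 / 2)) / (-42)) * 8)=-136676482925029 / 3089259447120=-44.24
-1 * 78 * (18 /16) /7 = -351 /28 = -12.54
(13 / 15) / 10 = 13 / 150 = 0.09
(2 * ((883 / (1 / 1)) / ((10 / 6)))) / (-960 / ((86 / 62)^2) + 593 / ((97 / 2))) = -475106097 / 218238515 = -2.18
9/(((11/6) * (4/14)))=189/11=17.18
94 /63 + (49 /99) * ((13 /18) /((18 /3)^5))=144731371 /96997824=1.49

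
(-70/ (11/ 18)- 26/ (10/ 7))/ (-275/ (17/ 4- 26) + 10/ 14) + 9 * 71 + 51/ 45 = 845896043/ 1342275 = 630.20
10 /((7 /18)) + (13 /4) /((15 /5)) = 2251 /84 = 26.80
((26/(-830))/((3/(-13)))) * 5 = 169/249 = 0.68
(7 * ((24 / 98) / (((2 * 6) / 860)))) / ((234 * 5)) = 86 / 819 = 0.11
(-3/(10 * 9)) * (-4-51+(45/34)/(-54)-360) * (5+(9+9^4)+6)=111436073/1224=91042.54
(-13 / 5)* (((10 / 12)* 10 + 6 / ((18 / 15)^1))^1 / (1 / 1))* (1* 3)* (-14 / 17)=1456 / 17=85.65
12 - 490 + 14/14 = -477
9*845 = 7605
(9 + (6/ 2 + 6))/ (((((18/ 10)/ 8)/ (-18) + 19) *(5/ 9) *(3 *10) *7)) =432/ 53165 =0.01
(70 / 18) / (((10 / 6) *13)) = 7 / 39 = 0.18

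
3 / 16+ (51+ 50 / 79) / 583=203435 / 736912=0.28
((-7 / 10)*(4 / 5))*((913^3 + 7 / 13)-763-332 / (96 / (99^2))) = -554018075093 / 1300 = -426167750.07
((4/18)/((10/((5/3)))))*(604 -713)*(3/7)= -109/63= -1.73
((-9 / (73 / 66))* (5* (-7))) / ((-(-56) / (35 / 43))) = 51975 / 12556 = 4.14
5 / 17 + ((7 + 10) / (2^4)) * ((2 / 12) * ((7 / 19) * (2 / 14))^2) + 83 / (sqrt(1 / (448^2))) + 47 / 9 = 65730834659 / 1767456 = 37189.52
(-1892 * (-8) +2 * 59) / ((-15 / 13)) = -198302 / 15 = -13220.13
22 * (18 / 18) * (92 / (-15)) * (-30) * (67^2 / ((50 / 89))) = 808630504 / 25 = 32345220.16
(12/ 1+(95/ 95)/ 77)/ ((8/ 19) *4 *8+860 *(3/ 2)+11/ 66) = 21090/ 2288671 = 0.01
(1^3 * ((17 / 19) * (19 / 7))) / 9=17 / 63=0.27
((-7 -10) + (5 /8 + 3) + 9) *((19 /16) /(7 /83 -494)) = 0.01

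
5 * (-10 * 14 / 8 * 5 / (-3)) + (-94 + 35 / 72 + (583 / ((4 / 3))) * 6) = 192659 / 72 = 2675.82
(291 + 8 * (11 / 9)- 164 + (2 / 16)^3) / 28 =630281 / 129024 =4.88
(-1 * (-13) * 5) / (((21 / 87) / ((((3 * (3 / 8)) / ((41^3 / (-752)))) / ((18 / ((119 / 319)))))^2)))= 290472455 / 16668115781669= 0.00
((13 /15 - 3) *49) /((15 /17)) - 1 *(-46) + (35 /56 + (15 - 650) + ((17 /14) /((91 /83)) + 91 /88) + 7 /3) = -4429363193 /6306300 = -702.37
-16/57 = -0.28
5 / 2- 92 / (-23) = 13 / 2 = 6.50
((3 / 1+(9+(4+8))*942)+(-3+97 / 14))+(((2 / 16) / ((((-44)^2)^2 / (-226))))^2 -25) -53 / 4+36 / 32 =31077508400150175015 / 1573401046024192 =19751.80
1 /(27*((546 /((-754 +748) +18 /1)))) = 2 /2457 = 0.00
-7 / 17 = -0.41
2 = 2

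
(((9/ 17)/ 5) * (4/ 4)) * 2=18/ 85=0.21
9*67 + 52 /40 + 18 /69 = 139049 /230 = 604.56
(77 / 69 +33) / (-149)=-2354 / 10281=-0.23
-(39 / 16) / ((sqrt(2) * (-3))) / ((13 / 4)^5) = 32 * sqrt(2) / 28561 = 0.00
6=6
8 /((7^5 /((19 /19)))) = 8 /16807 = 0.00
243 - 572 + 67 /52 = -17041 /52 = -327.71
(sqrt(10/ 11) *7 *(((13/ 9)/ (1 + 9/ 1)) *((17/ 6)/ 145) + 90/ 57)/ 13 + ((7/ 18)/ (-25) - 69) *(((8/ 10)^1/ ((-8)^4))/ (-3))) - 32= -221152943/ 6912000 + 16472393 *sqrt(110)/ 212741100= -31.18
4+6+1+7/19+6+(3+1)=406/19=21.37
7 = 7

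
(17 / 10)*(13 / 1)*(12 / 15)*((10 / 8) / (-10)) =-221 / 100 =-2.21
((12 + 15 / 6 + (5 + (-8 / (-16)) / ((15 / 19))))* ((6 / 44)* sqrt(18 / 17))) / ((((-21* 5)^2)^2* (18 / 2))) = 151* sqrt(34) / 340949503125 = 0.00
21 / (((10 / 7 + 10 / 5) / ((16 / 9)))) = 98 / 9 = 10.89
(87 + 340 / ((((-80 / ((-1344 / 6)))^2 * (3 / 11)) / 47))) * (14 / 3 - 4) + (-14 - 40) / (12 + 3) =2756720 / 9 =306302.22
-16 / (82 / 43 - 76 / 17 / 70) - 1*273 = -3320737 / 11789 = -281.68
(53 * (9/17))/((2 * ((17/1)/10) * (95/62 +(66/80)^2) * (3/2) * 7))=78864000/222042457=0.36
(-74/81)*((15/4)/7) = -185/378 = -0.49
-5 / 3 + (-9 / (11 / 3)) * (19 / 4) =-1759 / 132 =-13.33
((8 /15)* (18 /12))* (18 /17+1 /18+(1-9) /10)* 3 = 962 /1275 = 0.75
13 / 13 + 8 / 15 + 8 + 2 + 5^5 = 47048 / 15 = 3136.53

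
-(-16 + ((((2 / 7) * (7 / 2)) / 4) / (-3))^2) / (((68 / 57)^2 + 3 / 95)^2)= 67529084175 / 8936299024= 7.56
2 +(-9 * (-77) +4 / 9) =6259 / 9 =695.44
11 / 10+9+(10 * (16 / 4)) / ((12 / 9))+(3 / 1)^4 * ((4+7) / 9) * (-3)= -2569 / 10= -256.90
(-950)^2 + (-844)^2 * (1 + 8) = 7313524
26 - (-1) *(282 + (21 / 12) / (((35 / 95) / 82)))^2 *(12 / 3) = 1803675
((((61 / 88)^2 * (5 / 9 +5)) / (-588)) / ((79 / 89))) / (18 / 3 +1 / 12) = -8279225 / 9847452384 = -0.00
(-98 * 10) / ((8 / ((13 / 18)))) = -3185 / 36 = -88.47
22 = 22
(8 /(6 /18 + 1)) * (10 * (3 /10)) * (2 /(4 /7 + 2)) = 14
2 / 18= 1 / 9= 0.11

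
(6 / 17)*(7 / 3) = 14 / 17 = 0.82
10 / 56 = 5 / 28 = 0.18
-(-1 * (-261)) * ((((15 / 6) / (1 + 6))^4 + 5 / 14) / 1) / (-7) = 3744045 / 268912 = 13.92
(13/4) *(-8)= -26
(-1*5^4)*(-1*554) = 346250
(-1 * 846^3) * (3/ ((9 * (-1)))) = 201831912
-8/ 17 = -0.47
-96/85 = -1.13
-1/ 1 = -1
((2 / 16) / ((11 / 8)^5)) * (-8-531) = -200704 / 14641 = -13.71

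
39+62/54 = 1084/27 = 40.15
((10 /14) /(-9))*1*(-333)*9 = 1665 /7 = 237.86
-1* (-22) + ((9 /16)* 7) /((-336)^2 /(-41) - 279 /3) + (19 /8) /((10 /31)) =45689421 /1556120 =29.36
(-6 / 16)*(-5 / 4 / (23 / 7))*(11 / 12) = 385 / 2944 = 0.13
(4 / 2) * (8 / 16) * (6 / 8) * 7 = 21 / 4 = 5.25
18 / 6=3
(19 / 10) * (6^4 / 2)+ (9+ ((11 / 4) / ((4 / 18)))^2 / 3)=413199 / 320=1291.25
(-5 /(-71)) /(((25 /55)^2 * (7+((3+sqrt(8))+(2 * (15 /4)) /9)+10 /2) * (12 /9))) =20691 /1240654 - 6534 * sqrt(2) /3101635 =0.01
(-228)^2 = 51984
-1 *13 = -13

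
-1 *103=-103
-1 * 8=-8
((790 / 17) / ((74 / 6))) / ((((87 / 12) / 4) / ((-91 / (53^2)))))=-3450720 / 51238969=-0.07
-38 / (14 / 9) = -24.43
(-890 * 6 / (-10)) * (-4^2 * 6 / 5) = -51264 / 5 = -10252.80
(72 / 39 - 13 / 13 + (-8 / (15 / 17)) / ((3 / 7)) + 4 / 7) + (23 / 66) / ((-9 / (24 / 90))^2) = -1080236111 / 54729675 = -19.74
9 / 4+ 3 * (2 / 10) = 57 / 20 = 2.85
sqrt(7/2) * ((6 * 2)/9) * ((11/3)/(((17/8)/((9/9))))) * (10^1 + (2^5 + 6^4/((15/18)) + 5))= 1409936 * sqrt(14)/765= 6896.08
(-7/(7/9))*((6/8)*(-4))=27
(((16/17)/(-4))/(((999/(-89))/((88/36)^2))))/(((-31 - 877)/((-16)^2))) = -11027456/312266421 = -0.04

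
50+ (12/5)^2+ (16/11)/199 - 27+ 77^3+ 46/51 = 1274254995866/2790975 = 456562.67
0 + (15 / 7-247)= -1714 / 7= -244.86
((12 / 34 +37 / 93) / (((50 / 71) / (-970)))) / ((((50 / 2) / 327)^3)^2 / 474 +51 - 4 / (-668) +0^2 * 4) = -263718669504155113833817626 / 13007178881386397469605105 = -20.27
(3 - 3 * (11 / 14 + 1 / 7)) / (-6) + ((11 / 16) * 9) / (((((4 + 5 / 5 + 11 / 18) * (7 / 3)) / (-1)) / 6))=-290 / 101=-2.87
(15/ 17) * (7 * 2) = 210/ 17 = 12.35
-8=-8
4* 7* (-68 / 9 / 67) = -1904 / 603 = -3.16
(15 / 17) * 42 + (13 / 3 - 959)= -46798 / 51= -917.61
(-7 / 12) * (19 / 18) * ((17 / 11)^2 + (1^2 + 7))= -55727 / 8712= -6.40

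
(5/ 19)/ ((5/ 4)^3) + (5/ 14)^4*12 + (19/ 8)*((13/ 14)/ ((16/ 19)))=860945009/ 291961600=2.95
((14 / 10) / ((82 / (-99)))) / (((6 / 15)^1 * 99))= -7 / 164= -0.04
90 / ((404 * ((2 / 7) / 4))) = 315 / 101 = 3.12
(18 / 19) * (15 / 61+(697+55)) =825966 / 1159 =712.65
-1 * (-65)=65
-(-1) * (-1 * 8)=-8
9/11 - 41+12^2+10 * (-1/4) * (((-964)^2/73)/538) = 9647634/216007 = 44.66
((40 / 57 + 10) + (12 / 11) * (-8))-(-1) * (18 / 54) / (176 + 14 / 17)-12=-18892163 / 1884762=-10.02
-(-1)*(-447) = -447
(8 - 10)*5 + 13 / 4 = -27 / 4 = -6.75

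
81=81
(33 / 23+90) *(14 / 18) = 4907 / 69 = 71.12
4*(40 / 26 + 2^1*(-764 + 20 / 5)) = -6073.85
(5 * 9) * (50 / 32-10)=-6075 / 16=-379.69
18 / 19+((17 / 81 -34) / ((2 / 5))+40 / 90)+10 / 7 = -1759337 / 21546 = -81.65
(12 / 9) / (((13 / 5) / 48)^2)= 76800 / 169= 454.44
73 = 73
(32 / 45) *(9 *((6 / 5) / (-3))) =-64 / 25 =-2.56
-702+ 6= -696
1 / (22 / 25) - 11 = -217 / 22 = -9.86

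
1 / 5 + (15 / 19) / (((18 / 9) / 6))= 244 / 95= 2.57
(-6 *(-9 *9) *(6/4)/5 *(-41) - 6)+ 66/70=-5982.86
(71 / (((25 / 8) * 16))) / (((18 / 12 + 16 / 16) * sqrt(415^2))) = 71 / 51875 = 0.00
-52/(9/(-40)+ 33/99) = -480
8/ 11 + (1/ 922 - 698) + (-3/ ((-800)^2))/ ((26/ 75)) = -2353471456839/ 3375257600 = -697.27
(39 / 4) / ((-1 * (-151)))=39 / 604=0.06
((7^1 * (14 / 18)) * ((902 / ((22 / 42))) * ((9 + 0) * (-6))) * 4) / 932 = -506268 / 233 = -2172.82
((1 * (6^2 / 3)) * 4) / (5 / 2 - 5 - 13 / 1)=-96 / 31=-3.10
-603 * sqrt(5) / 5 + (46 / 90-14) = -603 * sqrt(5) / 5-607 / 45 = -283.16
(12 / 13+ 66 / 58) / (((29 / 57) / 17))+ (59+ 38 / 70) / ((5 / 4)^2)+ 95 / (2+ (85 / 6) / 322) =5797016985323 / 37777614875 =153.45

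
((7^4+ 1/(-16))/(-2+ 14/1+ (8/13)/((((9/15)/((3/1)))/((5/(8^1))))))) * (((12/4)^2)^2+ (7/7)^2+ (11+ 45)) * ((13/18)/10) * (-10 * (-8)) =49773035/362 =137494.57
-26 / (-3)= 26 / 3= 8.67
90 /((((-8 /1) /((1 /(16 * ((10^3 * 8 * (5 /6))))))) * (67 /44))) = -0.00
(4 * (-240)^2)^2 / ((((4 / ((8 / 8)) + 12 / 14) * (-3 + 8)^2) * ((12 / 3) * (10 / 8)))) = 1486356480 / 17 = 87432734.12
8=8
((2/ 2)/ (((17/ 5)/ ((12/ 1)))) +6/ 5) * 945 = 75978/ 17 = 4469.29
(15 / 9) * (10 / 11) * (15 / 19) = 250 / 209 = 1.20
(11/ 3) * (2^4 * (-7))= -1232/ 3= -410.67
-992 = -992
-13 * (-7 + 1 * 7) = 0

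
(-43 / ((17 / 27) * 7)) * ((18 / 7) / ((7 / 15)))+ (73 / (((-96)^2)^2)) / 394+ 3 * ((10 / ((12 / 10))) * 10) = 196.24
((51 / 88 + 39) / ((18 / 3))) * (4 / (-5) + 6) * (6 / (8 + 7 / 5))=45279 / 2068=21.90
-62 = -62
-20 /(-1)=20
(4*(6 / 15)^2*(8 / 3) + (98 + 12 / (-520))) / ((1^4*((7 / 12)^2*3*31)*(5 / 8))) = 253888 / 50375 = 5.04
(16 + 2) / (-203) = -18 / 203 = -0.09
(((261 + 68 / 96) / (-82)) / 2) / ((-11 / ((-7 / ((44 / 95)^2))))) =-36072925 / 7620096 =-4.73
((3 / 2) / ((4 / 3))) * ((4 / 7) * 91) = 117 / 2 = 58.50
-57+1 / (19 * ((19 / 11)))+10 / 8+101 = 65385 / 1444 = 45.28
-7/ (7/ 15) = -15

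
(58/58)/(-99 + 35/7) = -1/94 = -0.01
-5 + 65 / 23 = -2.17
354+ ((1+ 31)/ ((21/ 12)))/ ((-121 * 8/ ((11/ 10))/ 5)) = 27250/ 77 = 353.90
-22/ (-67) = 0.33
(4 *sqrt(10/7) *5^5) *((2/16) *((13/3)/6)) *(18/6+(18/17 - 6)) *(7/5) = -89375 *sqrt(70)/204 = -3665.51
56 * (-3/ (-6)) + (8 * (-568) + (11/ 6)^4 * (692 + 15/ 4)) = 17334959/ 5184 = 3343.93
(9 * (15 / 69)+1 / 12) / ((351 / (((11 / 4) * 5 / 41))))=30965 / 15887664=0.00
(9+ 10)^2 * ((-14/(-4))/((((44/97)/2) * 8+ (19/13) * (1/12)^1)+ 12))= 19119282/210883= 90.66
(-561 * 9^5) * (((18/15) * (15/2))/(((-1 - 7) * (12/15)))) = 1490692005/32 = 46584125.16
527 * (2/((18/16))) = 8432/9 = 936.89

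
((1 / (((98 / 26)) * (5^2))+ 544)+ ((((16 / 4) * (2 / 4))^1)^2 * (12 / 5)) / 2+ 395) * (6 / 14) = 3468504 / 8575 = 404.49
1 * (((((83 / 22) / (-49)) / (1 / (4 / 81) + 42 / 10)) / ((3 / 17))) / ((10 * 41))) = -1411 / 32419233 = -0.00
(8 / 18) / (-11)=-4 / 99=-0.04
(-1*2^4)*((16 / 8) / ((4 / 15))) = -120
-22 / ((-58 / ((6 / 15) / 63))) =22 / 9135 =0.00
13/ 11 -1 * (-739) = 8142/ 11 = 740.18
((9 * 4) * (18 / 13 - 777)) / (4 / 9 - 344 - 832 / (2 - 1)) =816723 / 34385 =23.75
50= 50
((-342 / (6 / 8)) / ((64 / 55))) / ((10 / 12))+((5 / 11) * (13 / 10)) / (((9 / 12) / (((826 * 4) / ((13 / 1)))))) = -35641 / 132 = -270.01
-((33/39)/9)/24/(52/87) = -319/48672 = -0.01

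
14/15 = 0.93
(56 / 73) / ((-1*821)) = -56 / 59933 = -0.00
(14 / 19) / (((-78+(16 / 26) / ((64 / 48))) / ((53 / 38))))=-689 / 51984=-0.01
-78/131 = -0.60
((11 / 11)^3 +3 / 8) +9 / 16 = 1.94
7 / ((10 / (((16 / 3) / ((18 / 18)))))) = 56 / 15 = 3.73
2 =2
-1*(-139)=139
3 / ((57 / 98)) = 98 / 19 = 5.16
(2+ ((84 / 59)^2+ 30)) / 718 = 59224 / 1249679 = 0.05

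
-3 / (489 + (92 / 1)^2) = -3 / 8953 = -0.00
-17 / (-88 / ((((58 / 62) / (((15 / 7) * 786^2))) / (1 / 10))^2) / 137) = 95975761 / 72623765334577248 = 0.00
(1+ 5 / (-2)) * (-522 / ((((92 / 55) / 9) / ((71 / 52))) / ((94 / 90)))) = 28741581 / 4784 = 6007.86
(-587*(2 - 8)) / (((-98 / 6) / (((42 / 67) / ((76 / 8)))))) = -126792 / 8911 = -14.23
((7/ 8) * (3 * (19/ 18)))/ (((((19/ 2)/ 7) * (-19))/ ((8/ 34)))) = -49/ 1938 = -0.03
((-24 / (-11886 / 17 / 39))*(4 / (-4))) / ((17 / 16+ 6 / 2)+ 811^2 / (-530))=3748160 / 3463146561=0.00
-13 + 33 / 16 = -175 / 16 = -10.94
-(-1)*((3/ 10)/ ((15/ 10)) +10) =51/ 5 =10.20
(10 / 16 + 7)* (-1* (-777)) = 47397 / 8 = 5924.62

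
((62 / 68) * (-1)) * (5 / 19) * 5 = -775 / 646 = -1.20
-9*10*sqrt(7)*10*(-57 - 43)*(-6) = -540000*sqrt(7) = -1428705.71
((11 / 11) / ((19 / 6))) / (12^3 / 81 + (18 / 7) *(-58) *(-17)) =63 / 510074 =0.00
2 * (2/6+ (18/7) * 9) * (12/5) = 3944/35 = 112.69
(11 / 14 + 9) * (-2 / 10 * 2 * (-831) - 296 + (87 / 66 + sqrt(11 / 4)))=385.33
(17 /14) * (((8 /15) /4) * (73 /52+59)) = 17799 /1820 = 9.78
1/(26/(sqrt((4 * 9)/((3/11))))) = sqrt(33)/13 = 0.44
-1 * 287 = -287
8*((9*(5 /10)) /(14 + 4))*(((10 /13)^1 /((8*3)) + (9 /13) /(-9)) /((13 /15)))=-35 /338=-0.10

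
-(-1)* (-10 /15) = -2 /3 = -0.67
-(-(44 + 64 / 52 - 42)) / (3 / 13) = 14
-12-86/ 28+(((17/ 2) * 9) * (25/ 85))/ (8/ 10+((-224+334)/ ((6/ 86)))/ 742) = -840736/ 113939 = -7.38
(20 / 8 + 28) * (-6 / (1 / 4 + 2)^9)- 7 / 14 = -0.62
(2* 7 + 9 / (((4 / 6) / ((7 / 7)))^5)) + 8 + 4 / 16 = 2899 / 32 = 90.59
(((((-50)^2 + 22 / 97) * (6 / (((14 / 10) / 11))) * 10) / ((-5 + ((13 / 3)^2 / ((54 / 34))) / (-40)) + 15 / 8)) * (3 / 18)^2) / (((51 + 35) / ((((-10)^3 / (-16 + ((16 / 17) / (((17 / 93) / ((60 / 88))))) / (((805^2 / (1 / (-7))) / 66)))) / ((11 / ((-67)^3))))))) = 1728901286844888166171875 / 9090018141584704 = 190197781.78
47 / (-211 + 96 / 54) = -423 / 1883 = -0.22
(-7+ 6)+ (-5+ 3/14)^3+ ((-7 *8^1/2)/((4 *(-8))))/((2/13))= -575801/5488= -104.92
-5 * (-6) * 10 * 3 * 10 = 9000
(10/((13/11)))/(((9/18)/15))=3300/13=253.85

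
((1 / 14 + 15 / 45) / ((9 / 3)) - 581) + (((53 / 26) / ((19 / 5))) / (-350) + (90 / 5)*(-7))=-219991027 / 311220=-706.87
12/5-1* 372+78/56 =-51549/140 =-368.21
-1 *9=-9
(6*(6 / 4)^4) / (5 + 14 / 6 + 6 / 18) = 729 / 184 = 3.96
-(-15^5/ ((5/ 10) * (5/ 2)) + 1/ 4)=2429999/ 4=607499.75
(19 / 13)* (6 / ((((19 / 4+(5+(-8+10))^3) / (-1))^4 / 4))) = 116736 / 48668938294093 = 0.00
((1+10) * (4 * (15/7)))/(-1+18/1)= 660/119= 5.55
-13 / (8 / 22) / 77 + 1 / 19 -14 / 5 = -3.21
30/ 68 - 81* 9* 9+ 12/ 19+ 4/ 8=-2118695/ 323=-6559.43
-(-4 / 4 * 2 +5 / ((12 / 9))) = -7 / 4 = -1.75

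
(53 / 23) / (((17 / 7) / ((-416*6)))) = -926016 / 391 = -2368.33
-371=-371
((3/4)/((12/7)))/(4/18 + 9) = 63/1328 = 0.05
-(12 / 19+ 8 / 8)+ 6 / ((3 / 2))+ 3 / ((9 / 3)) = 64 / 19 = 3.37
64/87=0.74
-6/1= -6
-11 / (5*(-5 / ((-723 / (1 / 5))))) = -1590.60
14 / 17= 0.82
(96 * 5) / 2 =240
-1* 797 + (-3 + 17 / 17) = -799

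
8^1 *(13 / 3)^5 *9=2970344 / 27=110012.74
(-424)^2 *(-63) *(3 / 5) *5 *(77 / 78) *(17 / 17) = -33542052.92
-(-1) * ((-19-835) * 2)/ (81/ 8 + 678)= -13664/ 5505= -2.48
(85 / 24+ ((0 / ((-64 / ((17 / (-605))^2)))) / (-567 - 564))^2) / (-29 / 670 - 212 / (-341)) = 9709975 / 1585812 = 6.12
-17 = -17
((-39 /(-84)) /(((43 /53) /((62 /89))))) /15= 21359 /803670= 0.03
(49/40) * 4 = 49/10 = 4.90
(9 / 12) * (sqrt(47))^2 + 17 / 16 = 581 / 16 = 36.31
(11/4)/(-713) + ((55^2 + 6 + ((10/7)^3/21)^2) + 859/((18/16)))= 3794.57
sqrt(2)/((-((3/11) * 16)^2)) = -121 * sqrt(2)/2304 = -0.07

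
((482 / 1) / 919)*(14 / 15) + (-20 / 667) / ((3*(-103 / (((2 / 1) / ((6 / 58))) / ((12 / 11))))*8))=575749157 / 1175639940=0.49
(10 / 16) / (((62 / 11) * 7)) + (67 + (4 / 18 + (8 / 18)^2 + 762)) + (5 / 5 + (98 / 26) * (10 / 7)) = 3055772059 / 3656016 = 835.82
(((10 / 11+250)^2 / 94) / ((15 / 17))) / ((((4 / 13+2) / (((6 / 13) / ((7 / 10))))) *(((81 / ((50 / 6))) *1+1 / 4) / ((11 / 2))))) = 431664000 / 3608143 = 119.64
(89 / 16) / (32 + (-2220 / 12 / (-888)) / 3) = 801 / 4618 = 0.17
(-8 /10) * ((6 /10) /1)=-12 /25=-0.48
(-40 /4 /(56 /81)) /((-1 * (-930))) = -27 /1736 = -0.02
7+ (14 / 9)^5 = 951167 / 59049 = 16.11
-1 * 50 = -50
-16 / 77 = -0.21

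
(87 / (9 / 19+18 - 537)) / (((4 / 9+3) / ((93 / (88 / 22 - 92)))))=14877 / 288992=0.05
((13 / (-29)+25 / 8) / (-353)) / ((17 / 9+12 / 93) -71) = 173259 / 1576170416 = 0.00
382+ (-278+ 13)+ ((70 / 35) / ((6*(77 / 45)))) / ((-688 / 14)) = 117.00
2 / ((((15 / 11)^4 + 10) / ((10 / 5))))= 58564 / 197035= 0.30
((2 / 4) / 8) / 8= 1 / 128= 0.01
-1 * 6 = -6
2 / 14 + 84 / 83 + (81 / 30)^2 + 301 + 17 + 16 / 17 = 323359233 / 987700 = 327.39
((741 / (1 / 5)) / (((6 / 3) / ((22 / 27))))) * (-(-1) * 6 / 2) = 13585 / 3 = 4528.33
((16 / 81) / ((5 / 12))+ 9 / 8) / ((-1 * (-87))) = 1727 / 93960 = 0.02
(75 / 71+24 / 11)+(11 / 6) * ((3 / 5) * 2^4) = 81373 / 3905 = 20.84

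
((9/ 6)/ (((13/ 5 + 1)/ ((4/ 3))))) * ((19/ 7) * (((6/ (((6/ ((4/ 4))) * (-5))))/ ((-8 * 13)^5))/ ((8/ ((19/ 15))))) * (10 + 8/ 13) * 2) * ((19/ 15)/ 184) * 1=6859/ 11957264724787200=0.00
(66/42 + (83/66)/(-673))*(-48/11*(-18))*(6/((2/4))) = 843293376/570031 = 1479.38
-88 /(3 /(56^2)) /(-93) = 275968 /279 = 989.13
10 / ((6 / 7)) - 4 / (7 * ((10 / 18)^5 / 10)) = -96.31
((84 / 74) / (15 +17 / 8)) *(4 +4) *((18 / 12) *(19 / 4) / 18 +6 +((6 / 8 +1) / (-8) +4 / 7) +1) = 20828 / 5069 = 4.11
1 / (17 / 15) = 15 / 17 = 0.88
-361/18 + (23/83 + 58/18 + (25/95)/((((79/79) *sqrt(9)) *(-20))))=-313393/18924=-16.56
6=6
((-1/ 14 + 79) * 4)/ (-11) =-2210/ 77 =-28.70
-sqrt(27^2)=-27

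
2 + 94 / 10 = 57 / 5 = 11.40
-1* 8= -8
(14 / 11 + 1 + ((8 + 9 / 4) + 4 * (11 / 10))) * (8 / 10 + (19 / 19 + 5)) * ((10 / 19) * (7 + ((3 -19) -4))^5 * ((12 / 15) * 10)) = -187996042104 / 1045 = -179900518.76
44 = 44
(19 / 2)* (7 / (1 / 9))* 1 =1197 / 2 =598.50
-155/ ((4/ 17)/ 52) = -34255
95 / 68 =1.40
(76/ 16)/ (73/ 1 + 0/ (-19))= 19/ 292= 0.07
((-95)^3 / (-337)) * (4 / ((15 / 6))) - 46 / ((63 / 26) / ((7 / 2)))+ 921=14938067 / 3033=4925.18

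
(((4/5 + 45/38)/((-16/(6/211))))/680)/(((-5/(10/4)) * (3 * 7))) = 0.00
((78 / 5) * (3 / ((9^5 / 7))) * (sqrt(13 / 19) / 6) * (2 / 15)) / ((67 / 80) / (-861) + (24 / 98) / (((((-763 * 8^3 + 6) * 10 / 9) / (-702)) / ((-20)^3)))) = -3515975008 * sqrt(247) / 1717436920355865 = -0.00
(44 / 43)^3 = 85184 / 79507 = 1.07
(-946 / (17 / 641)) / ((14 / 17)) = -43313.29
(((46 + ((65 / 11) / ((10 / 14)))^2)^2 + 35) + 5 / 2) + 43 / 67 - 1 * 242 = 25293132609 / 1961894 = 12892.20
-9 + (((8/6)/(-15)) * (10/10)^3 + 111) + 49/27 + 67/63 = 99026/945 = 104.79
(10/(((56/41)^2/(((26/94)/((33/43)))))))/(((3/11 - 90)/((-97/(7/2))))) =0.60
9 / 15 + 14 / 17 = 1.42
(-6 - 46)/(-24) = 13/6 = 2.17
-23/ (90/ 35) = -161/ 18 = -8.94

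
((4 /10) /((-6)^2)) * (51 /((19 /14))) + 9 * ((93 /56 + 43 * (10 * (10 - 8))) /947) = 130079753 /15114120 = 8.61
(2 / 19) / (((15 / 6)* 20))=1 / 475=0.00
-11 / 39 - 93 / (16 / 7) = -25565 / 624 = -40.97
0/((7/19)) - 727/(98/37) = -26899/98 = -274.48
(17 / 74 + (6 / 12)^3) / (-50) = -21 / 2960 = -0.01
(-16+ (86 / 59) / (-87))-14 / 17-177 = -16914697 / 87261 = -193.84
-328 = -328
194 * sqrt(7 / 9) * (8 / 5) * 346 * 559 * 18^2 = 32419281024 * sqrt(7) / 5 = 17154671054.60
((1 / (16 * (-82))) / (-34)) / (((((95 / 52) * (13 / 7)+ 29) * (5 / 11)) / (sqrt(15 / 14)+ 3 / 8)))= 231 / 404594560+ 11 * sqrt(210) / 101148640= 0.00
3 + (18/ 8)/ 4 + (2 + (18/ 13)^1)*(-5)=-13.36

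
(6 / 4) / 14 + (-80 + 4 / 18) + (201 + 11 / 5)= 155647 / 1260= 123.53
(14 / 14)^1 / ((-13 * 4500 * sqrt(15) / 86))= -43 * sqrt(15) / 438750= -0.00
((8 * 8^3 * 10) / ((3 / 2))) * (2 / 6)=81920 / 9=9102.22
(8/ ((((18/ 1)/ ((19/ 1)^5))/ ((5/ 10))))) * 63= 34665386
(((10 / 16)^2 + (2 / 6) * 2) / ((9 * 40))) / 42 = 29 / 414720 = 0.00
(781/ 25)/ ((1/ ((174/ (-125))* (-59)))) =8017746/ 3125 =2565.68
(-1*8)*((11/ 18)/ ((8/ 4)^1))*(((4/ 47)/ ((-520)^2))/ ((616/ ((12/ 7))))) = -1/ 467048400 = -0.00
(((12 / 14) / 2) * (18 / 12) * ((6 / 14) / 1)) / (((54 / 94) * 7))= 47 / 686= 0.07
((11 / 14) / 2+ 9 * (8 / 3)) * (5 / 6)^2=17075 / 1008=16.94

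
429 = 429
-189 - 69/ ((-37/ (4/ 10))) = -34827/ 185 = -188.25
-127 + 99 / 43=-5362 / 43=-124.70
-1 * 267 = -267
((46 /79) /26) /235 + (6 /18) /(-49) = -237964 /35477715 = -0.01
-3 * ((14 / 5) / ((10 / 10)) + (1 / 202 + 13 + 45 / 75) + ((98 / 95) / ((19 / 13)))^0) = -52737 / 1010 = -52.21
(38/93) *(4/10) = 76/465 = 0.16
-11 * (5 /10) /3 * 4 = -7.33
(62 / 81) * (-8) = -496 / 81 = -6.12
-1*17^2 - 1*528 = -817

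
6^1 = 6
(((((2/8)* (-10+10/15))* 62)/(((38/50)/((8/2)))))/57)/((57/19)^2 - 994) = 8680/640053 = 0.01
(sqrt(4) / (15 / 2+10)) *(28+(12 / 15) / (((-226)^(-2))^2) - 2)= 41740124936 / 175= 238514999.63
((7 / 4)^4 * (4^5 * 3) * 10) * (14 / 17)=4033680 / 17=237275.29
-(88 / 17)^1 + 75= 1187 / 17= 69.82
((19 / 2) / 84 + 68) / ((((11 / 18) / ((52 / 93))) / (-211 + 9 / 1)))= -30049318 / 2387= -12588.74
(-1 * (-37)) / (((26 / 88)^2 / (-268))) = -19197376 / 169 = -113593.94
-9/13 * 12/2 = -4.15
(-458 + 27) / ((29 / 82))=-35342 / 29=-1218.69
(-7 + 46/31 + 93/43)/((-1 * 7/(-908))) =-4058760/9331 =-434.98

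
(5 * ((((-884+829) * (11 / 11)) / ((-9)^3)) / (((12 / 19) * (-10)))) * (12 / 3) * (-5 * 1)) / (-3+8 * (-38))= -5225 / 1342818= -0.00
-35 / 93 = -0.38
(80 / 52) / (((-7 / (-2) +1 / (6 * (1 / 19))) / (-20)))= -60 / 13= -4.62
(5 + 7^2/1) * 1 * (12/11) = 648/11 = 58.91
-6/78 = -0.08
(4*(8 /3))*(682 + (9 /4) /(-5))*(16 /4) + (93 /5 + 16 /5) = 436519 /15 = 29101.27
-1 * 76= -76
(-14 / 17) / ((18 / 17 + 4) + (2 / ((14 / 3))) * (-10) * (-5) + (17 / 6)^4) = -127008 / 14023991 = -0.01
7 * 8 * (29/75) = 1624/75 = 21.65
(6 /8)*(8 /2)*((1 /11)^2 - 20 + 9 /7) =-47532 /847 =-56.12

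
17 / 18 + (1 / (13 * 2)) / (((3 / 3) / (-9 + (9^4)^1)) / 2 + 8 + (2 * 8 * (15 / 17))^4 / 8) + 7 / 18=21773112831724 / 16329739910979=1.33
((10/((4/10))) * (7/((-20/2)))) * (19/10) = -133/4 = -33.25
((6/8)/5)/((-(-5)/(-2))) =-3/50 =-0.06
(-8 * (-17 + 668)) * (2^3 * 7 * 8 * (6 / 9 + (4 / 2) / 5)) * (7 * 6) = -522633216 / 5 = -104526643.20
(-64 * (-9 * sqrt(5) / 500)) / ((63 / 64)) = 1024 * sqrt(5) / 875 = 2.62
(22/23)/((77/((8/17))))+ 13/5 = 35661/13685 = 2.61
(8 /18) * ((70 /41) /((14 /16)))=320 /369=0.87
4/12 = 1/3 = 0.33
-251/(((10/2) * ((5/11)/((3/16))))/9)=-74547/400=-186.37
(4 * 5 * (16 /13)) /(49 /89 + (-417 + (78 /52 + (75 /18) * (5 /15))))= -128160 /2153203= -0.06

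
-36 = -36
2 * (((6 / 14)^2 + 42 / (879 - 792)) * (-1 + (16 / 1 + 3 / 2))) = 21.99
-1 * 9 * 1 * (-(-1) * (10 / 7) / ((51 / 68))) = -120 / 7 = -17.14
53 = 53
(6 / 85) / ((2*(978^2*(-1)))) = -1 / 27100380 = -0.00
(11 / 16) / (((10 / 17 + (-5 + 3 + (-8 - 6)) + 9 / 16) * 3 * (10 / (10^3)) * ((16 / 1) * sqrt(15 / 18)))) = -935 * sqrt(30) / 48468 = -0.11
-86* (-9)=774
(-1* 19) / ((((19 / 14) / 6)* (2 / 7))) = -294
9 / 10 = 0.90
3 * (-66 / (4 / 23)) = -2277 / 2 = -1138.50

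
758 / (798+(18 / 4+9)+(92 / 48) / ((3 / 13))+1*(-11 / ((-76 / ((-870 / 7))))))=0.95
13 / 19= 0.68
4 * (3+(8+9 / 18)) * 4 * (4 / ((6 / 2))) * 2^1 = 1472 / 3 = 490.67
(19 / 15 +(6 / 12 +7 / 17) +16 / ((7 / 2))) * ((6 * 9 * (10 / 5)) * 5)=433746 / 119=3644.92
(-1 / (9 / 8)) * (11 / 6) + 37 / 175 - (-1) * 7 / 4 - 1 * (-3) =62971 / 18900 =3.33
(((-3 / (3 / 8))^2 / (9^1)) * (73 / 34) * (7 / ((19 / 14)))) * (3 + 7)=2289280 / 2907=787.51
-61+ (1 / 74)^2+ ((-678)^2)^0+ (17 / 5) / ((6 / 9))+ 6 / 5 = -1470301 / 27380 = -53.70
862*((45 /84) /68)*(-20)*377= -12186525 /238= -51203.89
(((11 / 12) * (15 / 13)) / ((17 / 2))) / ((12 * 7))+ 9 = 334207 / 37128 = 9.00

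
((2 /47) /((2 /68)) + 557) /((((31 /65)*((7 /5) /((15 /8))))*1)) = 127954125 /81592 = 1568.22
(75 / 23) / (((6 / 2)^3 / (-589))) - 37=-22384 / 207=-108.14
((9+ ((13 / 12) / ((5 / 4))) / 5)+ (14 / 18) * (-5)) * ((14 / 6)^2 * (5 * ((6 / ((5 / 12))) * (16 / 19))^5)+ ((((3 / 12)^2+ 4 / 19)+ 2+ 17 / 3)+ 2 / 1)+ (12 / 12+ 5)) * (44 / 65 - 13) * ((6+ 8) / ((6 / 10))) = -392760744430508294970787 / 36212947875000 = -10845865014.53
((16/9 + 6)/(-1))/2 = -35/9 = -3.89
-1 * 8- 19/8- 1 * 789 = -6395/8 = -799.38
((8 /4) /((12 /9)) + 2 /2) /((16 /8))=5 /4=1.25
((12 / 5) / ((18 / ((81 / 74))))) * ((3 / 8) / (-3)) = -27 / 1480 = -0.02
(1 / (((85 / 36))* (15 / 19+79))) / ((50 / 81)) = 13851 / 1610750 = 0.01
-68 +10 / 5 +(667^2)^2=197926222255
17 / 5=3.40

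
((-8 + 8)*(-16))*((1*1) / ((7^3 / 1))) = 0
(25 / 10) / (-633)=-5 / 1266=-0.00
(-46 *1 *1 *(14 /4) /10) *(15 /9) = -161 /6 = -26.83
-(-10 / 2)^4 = -625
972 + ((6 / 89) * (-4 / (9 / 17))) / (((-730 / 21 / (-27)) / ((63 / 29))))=914877504 / 942065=971.14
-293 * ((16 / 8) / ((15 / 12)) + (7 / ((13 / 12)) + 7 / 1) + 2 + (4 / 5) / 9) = -2939669 / 585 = -5025.08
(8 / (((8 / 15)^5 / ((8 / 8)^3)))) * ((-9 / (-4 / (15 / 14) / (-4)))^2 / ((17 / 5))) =69198046875 / 13647872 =5070.24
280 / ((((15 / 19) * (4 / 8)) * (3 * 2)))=118.22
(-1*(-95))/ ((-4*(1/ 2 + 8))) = -95/ 34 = -2.79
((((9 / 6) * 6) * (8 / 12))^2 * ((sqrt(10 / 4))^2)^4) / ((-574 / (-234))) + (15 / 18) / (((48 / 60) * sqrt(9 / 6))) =25 * sqrt(6) / 72 + 658125 / 1148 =574.13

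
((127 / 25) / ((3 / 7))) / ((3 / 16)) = 14224 / 225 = 63.22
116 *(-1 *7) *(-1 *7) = 5684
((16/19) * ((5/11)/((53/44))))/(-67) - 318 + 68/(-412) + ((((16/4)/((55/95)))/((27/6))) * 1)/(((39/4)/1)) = -8532675778643/26831274327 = -318.01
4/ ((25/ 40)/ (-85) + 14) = 544/ 1903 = 0.29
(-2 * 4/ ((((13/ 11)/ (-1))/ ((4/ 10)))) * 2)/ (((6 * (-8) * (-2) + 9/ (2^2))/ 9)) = 4224/ 8515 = 0.50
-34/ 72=-17/ 36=-0.47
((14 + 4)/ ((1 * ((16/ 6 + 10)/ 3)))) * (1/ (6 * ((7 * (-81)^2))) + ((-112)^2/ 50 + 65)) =2176113139/ 1615950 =1346.65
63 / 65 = 0.97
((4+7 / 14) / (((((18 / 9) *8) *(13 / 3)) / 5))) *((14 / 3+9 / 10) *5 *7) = 52605 / 832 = 63.23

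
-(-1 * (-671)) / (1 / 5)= -3355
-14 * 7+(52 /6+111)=65 /3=21.67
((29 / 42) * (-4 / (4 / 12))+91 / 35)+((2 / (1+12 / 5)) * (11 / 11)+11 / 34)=-5681 / 1190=-4.77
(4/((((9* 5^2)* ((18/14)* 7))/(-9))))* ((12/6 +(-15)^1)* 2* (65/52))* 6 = 52/15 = 3.47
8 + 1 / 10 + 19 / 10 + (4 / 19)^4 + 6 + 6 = 2867318 / 130321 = 22.00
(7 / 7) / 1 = 1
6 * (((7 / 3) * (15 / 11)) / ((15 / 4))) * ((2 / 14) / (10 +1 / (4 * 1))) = 32 / 451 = 0.07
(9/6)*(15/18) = 5/4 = 1.25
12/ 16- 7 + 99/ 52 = -113/ 26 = -4.35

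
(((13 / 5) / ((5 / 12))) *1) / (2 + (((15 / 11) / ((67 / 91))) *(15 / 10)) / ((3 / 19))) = 229944 / 722075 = 0.32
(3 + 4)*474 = 3318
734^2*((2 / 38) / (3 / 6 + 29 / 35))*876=11012172640 / 589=18696388.18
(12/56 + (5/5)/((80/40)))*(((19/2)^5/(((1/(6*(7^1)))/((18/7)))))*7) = 334273365/8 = 41784170.62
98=98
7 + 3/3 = 8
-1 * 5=-5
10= 10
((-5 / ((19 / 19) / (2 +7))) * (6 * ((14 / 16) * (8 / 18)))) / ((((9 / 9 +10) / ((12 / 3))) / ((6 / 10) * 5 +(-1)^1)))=-840 / 11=-76.36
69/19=3.63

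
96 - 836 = -740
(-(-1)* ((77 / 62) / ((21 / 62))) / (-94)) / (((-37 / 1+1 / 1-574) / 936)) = 858 / 14335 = 0.06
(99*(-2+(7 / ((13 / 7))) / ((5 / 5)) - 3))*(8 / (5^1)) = -12672 / 65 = -194.95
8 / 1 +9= 17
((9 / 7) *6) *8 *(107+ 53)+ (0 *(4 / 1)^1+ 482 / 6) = 209047 / 21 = 9954.62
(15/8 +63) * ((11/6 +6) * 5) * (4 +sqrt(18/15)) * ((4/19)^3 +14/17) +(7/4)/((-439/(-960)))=394816967 * sqrt(30)/932824 +867015028645/102377434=10787.04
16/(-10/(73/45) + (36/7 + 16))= 4088/3827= 1.07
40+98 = 138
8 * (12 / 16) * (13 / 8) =39 / 4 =9.75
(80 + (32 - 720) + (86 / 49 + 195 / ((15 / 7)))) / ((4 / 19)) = -479693 / 196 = -2447.41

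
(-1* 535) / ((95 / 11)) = -1177 / 19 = -61.95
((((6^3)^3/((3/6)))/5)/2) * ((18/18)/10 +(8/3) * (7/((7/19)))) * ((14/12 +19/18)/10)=568456704/25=22738268.16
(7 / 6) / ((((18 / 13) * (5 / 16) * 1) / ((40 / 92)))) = 728 / 621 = 1.17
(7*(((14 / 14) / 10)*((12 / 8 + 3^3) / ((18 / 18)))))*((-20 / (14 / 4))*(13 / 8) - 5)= -285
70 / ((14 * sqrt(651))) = 0.20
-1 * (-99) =99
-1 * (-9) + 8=17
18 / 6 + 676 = 679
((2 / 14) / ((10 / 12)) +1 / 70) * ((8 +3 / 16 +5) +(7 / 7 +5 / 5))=3159 / 1120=2.82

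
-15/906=-5/302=-0.02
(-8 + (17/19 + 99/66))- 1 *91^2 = -8286.61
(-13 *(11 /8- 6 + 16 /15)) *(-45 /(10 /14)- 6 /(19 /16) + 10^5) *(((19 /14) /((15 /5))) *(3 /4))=1505674651 /960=1568411.09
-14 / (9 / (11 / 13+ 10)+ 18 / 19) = -12502 / 1587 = -7.88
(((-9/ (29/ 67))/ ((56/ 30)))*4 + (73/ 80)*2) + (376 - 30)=2462539/ 8120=303.27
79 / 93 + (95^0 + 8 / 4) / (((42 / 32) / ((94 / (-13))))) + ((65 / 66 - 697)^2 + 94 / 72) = 496060005655 / 1024023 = 484422.72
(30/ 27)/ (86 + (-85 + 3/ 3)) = 5/ 9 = 0.56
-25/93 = -0.27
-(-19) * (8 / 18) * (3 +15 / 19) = 32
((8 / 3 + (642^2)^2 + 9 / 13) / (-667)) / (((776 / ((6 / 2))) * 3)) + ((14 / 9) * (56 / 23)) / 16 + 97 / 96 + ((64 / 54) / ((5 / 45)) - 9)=-819615901223 / 2497248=-328207.65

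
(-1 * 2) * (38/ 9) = -76/ 9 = -8.44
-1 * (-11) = 11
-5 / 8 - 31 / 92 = -177 / 184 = -0.96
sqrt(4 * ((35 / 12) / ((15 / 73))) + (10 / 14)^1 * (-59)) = sqrt(6454) / 21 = 3.83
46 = 46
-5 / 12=-0.42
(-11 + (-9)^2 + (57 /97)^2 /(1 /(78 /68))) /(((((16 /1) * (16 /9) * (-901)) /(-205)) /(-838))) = -17409299870205 /36894119168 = -471.87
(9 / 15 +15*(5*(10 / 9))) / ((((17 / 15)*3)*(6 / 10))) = 6295 / 153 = 41.14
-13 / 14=-0.93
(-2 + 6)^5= 1024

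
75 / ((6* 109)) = 25 / 218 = 0.11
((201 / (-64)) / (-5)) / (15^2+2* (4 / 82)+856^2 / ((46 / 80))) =189543 / 384607778240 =0.00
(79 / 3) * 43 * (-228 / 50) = -129086 / 25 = -5163.44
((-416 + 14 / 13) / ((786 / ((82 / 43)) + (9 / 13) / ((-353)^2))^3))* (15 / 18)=-101301576283798890383902895 / 20514518342087774688003829483008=-0.00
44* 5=220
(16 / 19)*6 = 96 / 19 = 5.05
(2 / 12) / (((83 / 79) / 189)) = 4977 / 166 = 29.98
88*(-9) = -792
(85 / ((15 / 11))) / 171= 0.36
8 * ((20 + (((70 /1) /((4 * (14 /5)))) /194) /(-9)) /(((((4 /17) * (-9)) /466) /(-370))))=13024957.26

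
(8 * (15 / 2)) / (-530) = -6 / 53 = -0.11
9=9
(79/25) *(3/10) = 237/250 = 0.95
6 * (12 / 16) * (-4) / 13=-18 / 13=-1.38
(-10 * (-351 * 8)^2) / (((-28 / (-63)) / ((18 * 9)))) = -28740329280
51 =51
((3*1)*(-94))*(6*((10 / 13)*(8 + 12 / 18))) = -11280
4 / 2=2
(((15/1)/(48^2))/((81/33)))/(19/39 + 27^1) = 715/7409664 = 0.00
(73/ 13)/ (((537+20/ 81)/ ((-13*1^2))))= -5913/ 43517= -0.14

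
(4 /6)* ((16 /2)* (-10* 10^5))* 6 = -32000000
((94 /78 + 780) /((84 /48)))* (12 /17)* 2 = 974944 /1547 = 630.22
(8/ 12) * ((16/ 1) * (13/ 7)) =416/ 21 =19.81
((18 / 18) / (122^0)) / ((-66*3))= -1 / 198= -0.01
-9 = -9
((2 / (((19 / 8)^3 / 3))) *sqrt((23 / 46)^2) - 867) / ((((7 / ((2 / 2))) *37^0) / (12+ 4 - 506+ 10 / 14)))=20362368225 / 336091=60585.88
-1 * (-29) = 29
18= 18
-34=-34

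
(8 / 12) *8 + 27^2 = 2203 / 3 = 734.33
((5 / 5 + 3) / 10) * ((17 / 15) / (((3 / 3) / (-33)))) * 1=-374 / 25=-14.96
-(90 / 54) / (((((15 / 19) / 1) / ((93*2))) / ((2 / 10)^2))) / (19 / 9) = -186 / 25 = -7.44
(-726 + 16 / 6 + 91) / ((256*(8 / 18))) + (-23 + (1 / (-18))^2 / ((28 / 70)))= -2368043 / 82944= -28.55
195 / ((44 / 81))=358.98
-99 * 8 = -792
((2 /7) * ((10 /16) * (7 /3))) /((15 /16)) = 0.44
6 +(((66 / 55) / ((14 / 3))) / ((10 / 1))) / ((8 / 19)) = 16971 / 2800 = 6.06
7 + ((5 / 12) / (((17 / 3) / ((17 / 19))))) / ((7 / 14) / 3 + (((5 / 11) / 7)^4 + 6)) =346504522637 / 49425318146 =7.01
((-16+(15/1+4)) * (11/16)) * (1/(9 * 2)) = 11/96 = 0.11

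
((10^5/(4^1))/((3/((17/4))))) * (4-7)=-106250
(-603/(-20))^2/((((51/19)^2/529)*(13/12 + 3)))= 16344.90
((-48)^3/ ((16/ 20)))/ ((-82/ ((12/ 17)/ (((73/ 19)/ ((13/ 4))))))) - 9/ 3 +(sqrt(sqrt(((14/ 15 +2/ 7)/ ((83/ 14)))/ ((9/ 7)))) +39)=4 *21^(1/ 4) *415^(3/ 4)/ 1245 +53049636/ 50881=1043.25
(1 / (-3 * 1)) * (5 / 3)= -5 / 9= -0.56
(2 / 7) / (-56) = -1 / 196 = -0.01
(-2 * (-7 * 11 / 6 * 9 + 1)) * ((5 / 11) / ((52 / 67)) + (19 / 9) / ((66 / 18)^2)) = 1070117 / 6292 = 170.08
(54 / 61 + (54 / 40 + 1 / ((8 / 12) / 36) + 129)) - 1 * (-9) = 236967 / 1220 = 194.24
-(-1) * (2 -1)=1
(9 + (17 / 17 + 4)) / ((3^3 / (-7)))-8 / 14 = -794 / 189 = -4.20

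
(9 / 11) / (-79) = -9 / 869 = -0.01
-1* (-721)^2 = -519841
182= 182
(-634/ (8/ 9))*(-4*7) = 19971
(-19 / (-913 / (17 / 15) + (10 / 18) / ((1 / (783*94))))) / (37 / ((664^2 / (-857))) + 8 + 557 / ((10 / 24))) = -7495232 / 21263828838507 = -0.00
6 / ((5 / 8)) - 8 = 8 / 5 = 1.60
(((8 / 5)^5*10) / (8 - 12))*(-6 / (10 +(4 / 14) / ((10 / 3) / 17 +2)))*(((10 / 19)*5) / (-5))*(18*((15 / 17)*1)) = -4161798144 / 32065825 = -129.79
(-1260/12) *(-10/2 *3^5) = 127575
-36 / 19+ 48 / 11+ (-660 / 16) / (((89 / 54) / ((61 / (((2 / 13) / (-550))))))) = 203048633973 / 37202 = 5458003.17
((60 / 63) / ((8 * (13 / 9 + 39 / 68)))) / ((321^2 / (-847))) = -4114 / 8483709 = -0.00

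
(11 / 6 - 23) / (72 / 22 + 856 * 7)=-1397 / 395688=-0.00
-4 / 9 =-0.44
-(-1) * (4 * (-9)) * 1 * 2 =-72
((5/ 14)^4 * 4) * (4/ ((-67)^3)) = -625/ 722131963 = -0.00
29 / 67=0.43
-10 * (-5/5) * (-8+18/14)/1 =-470/7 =-67.14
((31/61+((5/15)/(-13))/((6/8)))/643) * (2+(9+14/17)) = 13333/1529697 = 0.01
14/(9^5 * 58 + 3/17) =0.00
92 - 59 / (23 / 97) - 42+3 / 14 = -63953 / 322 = -198.61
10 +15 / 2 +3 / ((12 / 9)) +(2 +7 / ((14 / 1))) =89 / 4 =22.25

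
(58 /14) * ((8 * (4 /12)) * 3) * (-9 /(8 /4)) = -1044 /7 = -149.14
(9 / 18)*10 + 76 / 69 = 421 / 69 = 6.10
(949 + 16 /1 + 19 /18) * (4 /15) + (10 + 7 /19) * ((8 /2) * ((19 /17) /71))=42083426 /162945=258.27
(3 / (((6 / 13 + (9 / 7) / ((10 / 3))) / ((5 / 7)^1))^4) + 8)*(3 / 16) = 140099982077 / 78524467218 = 1.78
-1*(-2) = 2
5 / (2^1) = 2.50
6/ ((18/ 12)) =4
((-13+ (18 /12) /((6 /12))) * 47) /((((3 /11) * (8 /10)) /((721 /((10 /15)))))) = -2329731.25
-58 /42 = -29 /21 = -1.38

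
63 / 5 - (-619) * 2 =1250.60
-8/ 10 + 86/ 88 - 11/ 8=-527/ 440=-1.20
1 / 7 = 0.14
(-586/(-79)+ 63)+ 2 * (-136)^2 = 2927931/79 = 37062.42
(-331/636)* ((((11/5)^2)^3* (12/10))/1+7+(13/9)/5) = -16680628157/223593750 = -74.60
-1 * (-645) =645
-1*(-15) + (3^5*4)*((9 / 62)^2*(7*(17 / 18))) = 289083 / 1922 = 150.41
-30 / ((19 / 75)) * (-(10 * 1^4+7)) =38250 / 19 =2013.16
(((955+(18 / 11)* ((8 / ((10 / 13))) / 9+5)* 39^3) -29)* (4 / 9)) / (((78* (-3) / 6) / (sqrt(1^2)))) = -131654624 / 19305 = -6819.72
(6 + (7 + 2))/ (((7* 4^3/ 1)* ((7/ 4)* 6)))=5/ 1568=0.00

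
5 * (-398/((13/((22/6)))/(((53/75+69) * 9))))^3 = -11990409304416982613504/6865625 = -1746441045704794.92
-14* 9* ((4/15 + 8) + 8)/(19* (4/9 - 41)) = 92232/34675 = 2.66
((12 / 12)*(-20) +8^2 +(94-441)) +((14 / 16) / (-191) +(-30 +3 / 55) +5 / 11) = -27942921 / 84040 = -332.50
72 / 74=0.97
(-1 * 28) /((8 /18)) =-63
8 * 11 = 88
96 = 96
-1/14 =-0.07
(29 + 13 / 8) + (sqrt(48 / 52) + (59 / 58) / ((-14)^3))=2 * sqrt(39) / 13 + 4873971 / 159152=31.59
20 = 20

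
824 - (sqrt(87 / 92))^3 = 824 - 87 * sqrt(2001) / 4232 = 823.08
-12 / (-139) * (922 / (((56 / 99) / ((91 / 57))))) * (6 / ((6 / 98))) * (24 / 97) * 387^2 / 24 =8708181616134 / 256177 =33992831.58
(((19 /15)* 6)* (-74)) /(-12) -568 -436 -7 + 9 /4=-57713 /60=-961.88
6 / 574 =3 / 287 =0.01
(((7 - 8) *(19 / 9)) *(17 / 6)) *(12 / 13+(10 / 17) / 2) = -5111 / 702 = -7.28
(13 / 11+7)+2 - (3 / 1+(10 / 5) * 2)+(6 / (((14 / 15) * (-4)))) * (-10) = 19.25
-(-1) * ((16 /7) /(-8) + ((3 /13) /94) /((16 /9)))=-38915 /136864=-0.28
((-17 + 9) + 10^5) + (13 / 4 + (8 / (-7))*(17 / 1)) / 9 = 8399177 / 84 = 99990.20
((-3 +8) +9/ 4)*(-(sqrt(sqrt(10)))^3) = -29*10^(3/ 4)/ 4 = -40.77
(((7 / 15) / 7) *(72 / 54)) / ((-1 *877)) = -4 / 39465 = -0.00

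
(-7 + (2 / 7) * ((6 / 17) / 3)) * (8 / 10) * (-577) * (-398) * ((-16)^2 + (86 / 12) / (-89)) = -7433442146564 / 22695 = -327536556.36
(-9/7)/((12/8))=-6/7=-0.86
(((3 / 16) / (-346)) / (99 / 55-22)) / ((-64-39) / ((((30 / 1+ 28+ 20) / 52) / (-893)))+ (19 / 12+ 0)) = 0.00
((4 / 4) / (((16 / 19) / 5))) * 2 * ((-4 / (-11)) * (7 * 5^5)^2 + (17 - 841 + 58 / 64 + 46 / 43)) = 250205067995275 / 121088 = 2066307710.06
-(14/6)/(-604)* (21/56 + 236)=13237/14496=0.91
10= 10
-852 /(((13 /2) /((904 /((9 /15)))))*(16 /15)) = -2406900 /13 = -185146.15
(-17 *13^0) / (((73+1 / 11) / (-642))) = 20009 / 134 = 149.32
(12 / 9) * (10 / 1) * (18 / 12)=20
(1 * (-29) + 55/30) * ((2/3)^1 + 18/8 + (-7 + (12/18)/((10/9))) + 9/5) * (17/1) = 777.42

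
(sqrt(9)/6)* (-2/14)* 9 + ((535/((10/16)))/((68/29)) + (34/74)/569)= 1825951789/5010614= 364.42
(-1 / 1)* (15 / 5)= -3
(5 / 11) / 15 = 1 / 33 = 0.03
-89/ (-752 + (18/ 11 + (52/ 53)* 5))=51887/ 434602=0.12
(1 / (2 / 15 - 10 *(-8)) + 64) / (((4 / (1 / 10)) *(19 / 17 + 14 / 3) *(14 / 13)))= 51013209 / 198570400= 0.26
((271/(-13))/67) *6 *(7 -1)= -9756/871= -11.20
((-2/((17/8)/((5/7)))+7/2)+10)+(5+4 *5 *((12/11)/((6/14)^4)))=664.56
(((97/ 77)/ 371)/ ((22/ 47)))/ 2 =4559/ 1256948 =0.00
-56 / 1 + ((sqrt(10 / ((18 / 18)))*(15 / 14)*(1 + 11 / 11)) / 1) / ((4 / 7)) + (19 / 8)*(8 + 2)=-129 / 4 + 15*sqrt(10) / 4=-20.39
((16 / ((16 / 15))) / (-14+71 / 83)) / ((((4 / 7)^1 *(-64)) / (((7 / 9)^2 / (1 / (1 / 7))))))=20335 / 7540992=0.00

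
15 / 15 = 1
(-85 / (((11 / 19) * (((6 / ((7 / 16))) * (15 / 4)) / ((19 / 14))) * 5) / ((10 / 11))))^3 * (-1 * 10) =1155682066765 / 330615800064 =3.50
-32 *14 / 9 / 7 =-64 / 9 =-7.11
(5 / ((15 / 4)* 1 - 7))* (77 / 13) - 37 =-7793 / 169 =-46.11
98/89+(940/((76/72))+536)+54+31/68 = 170421797/114988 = 1482.08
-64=-64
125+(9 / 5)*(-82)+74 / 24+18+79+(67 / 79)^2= 29283749 / 374460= 78.20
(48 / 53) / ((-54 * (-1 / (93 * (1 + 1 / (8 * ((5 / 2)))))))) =434 / 265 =1.64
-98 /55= -1.78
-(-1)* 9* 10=90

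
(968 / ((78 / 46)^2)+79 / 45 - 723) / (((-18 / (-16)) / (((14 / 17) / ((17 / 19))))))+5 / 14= -87033878543 / 276928470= -314.28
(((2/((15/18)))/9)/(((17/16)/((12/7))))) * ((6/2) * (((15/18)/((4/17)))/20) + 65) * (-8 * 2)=-268416/595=-451.12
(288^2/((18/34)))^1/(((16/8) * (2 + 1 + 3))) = 13056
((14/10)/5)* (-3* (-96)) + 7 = 2191/25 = 87.64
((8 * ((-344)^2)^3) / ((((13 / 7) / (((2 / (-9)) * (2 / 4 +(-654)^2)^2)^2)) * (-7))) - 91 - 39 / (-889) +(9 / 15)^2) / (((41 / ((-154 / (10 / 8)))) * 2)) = 1735477938366242749606221424260583966394536468 / 685371375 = 2532171610415218682872802000000000000.00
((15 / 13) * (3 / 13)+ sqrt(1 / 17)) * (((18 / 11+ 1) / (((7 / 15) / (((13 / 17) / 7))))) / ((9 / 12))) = 7540 * sqrt(17) / 155771+ 26100 / 119119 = 0.42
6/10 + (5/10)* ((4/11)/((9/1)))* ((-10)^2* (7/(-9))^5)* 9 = -4.58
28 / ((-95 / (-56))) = 1568 / 95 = 16.51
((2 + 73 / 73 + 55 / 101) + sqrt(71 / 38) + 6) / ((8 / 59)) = 59 * sqrt(2698) / 304 + 14219 / 202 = 80.47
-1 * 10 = -10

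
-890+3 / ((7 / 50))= -6080 / 7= -868.57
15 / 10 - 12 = -21 / 2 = -10.50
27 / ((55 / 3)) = 81 / 55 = 1.47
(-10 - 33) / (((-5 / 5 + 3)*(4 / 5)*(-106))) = 215 / 848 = 0.25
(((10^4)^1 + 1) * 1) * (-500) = -5000500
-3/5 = -0.60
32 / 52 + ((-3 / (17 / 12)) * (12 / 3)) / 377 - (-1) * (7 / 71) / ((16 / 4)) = 1124063 / 1820156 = 0.62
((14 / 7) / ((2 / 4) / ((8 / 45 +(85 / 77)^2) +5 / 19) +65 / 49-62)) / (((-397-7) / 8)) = 3297742336 / 5027070143013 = 0.00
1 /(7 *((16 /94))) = 47 /56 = 0.84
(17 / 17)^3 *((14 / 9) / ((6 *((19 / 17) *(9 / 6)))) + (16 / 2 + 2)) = 10.15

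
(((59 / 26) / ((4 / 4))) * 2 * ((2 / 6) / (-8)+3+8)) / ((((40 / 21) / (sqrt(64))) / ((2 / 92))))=108619 / 23920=4.54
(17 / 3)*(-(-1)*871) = 14807 / 3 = 4935.67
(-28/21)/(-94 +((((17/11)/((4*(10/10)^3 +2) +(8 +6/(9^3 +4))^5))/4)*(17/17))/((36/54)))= 2453648110664133982016/172982159426707618421499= 0.01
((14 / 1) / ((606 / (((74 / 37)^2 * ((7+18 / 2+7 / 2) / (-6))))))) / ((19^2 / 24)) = -728 / 36461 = -0.02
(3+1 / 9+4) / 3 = 64 / 27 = 2.37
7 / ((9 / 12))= 28 / 3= 9.33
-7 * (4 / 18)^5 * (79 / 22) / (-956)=2212 / 155239821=0.00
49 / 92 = 0.53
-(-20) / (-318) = -10 / 159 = -0.06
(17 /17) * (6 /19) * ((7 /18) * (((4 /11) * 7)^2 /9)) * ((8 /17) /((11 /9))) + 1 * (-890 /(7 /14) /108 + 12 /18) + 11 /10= -1704092989 /116076510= -14.68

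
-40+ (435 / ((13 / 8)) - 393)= -2149 / 13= -165.31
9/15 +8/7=61/35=1.74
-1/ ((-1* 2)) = 1/ 2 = 0.50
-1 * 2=-2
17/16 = 1.06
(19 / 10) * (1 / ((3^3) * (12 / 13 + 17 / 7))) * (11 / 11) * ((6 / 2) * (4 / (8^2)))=1729 / 439200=0.00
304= 304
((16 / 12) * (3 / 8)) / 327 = 1 / 654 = 0.00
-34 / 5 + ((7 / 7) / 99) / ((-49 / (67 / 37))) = -6102893 / 897435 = -6.80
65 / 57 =1.14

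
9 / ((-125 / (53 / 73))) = -477 / 9125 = -0.05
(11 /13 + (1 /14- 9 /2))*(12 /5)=-3912 /455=-8.60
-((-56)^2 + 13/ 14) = -43917/ 14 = -3136.93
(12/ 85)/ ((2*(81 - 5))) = 3/ 3230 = 0.00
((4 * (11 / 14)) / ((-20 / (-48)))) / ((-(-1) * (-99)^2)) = 8 / 10395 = 0.00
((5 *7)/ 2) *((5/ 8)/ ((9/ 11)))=1925/ 144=13.37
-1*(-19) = 19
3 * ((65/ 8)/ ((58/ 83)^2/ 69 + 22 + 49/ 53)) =4912649235/ 4621740856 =1.06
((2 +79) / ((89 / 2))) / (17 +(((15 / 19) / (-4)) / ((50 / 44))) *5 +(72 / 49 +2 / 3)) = 0.10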